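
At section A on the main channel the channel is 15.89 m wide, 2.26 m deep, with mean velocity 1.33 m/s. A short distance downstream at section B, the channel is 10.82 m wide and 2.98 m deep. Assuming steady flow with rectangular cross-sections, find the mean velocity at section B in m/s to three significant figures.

1.48 m/s

Q = A₁V₁ = (15.89×2.26) × 1.33 = 47.76 m³/s
A₂ = 10.82 × 2.98 = 32.24 m²
V₂ = Q/A₂ = 47.76/32.24 = 1.481 m/s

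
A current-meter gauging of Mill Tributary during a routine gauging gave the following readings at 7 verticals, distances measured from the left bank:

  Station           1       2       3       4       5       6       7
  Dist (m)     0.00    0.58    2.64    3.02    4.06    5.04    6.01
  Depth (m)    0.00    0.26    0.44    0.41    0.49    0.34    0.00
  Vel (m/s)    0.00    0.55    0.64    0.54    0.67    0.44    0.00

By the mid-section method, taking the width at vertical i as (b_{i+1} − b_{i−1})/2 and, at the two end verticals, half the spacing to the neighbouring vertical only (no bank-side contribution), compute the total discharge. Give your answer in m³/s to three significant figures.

w_2 = (2.64 − 0.00)/2 = 1.32 m; q_2 = 0.55 × 0.26 × 1.32 = 0.1888 m³/s
w_3 = (3.02 − 0.58)/2 = 1.22 m; q_3 = 0.64 × 0.44 × 1.22 = 0.3436 m³/s
w_4 = (4.06 − 2.64)/2 = 0.71 m; q_4 = 0.54 × 0.41 × 0.71 = 0.1572 m³/s
w_5 = (5.04 − 3.02)/2 = 1.01 m; q_5 = 0.67 × 0.49 × 1.01 = 0.3316 m³/s
w_6 = (6.01 − 4.06)/2 = 0.975 m; q_6 = 0.44 × 0.34 × 0.975 = 0.1459 m³/s
Stations 1, 7 contribute zero (depth or velocity is 0).
Q = Σ qᵢ = 1.167 m³/s

1.17 m³/s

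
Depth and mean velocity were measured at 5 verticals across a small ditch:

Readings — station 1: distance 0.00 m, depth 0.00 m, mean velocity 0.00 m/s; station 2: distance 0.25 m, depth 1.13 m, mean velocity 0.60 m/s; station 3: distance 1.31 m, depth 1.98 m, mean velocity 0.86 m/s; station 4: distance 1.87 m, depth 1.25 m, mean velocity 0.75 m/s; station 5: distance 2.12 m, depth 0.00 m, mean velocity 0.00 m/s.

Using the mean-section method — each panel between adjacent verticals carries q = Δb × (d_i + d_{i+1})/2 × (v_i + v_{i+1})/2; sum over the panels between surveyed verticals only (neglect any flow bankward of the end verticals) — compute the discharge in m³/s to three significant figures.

2.03 m³/s

Panel 1-2: Δb = 0.25 m, d̄ = (0.00+1.13)/2 = 0.565, v̄ = (0.00+0.60)/2 = 0.3 → q = 0.25×0.565×0.3 = 0.04238 m³/s
Panel 2-3: Δb = 1.06 m, d̄ = (1.13+1.98)/2 = 1.555, v̄ = (0.60+0.86)/2 = 0.73 → q = 1.06×1.555×0.73 = 1.203 m³/s
Panel 3-4: Δb = 0.56 m, d̄ = (1.98+1.25)/2 = 1.615, v̄ = (0.86+0.75)/2 = 0.805 → q = 0.56×1.615×0.805 = 0.7280 m³/s
Panel 4-5: Δb = 0.25 m, d̄ = (1.25+0.00)/2 = 0.625, v̄ = (0.75+0.00)/2 = 0.375 → q = 0.25×0.625×0.375 = 0.05859 m³/s
Q = Σ q = 2.032 m³/s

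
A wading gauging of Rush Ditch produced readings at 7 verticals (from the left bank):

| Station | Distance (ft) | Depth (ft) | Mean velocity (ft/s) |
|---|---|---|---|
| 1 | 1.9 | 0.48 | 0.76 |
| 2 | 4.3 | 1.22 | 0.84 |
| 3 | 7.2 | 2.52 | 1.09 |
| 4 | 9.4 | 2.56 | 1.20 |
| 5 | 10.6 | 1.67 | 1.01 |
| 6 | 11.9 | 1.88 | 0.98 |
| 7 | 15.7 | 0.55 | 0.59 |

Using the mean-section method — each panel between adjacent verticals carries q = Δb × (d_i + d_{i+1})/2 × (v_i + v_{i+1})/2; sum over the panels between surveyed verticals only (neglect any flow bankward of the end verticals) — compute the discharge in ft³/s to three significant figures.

22.0 ft³/s

Panel 1-2: Δb = 2.4 ft, d̄ = (0.48+1.22)/2 = 0.85, v̄ = (0.76+0.84)/2 = 0.8 → q = 2.4×0.85×0.8 = 1.632 ft³/s
Panel 2-3: Δb = 2.9 ft, d̄ = (1.22+2.52)/2 = 1.87, v̄ = (0.84+1.09)/2 = 0.965 → q = 2.9×1.87×0.965 = 5.233 ft³/s
Panel 3-4: Δb = 2.2 ft, d̄ = (2.52+2.56)/2 = 2.54, v̄ = (1.09+1.20)/2 = 1.145 → q = 2.2×2.54×1.145 = 6.398 ft³/s
Panel 4-5: Δb = 1.2 ft, d̄ = (2.56+1.67)/2 = 2.115, v̄ = (1.20+1.01)/2 = 1.105 → q = 1.2×2.115×1.105 = 2.804 ft³/s
Panel 5-6: Δb = 1.3 ft, d̄ = (1.67+1.88)/2 = 1.775, v̄ = (1.01+0.98)/2 = 0.995 → q = 1.3×1.775×0.995 = 2.296 ft³/s
Panel 6-7: Δb = 3.8 ft, d̄ = (1.88+0.55)/2 = 1.215, v̄ = (0.98+0.59)/2 = 0.785 → q = 3.8×1.215×0.785 = 3.624 ft³/s
Q = Σ q = 21.99 ft³/s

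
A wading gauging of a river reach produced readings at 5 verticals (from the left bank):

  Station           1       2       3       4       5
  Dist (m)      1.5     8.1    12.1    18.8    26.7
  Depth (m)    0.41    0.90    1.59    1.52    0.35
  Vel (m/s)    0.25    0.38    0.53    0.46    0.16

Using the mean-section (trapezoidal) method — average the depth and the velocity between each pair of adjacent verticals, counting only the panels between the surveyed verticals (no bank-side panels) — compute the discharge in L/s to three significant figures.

11100 L/s

Panel 1-2: Δb = 6.6 m, d̄ = (0.41+0.90)/2 = 0.655, v̄ = (0.25+0.38)/2 = 0.315 → q = 6.6×0.655×0.315 = 1.362 m³/s
Panel 2-3: Δb = 4 m, d̄ = (0.90+1.59)/2 = 1.245, v̄ = (0.38+0.53)/2 = 0.455 → q = 4×1.245×0.455 = 2.266 m³/s
Panel 3-4: Δb = 6.7 m, d̄ = (1.59+1.52)/2 = 1.555, v̄ = (0.53+0.46)/2 = 0.495 → q = 6.7×1.555×0.495 = 5.157 m³/s
Panel 4-5: Δb = 7.9 m, d̄ = (1.52+0.35)/2 = 0.935, v̄ = (0.46+0.16)/2 = 0.31 → q = 7.9×0.935×0.31 = 2.290 m³/s
Q = Σ q = 11.07 m³/s
= 11.07 × 1000 = 11070 L/s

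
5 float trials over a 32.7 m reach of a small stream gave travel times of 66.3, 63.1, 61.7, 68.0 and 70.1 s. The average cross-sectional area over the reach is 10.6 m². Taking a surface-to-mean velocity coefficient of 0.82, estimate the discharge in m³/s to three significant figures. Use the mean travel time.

t̄ = (66.3 + 63.1 + 61.7 + 68.0 + 70.1) / 5 = 65.84 s
v_surface = L / t̄ = 32.7 / 65.84 = 0.4967 m/s
v_mean = 0.82 × 0.4967 = 0.4073 m/s
Q = A × v_mean = 10.6 × 0.4073 = 4.317 m³/s

4.32 m³/s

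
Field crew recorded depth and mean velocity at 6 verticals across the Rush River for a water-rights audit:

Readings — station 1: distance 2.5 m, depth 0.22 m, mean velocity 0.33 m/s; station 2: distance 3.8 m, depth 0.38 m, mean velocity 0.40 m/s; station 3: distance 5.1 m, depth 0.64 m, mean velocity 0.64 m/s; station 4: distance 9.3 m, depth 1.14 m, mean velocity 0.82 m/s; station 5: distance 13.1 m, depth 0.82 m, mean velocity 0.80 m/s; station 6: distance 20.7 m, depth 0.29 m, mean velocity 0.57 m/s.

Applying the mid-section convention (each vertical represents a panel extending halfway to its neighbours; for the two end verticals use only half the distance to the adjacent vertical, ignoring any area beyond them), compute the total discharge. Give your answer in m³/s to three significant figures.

w_1 = (3.8 − 2.5)/2 = 0.65 m; q_1 = 0.33 × 0.22 × 0.65 = 0.04719 m³/s
w_2 = (5.1 − 2.5)/2 = 1.3 m; q_2 = 0.40 × 0.38 × 1.3 = 0.1976 m³/s
w_3 = (9.3 − 3.8)/2 = 2.75 m; q_3 = 0.64 × 0.64 × 2.75 = 1.126 m³/s
w_4 = (13.1 − 5.1)/2 = 4 m; q_4 = 0.82 × 1.14 × 4 = 3.739 m³/s
w_5 = (20.7 − 9.3)/2 = 5.7 m; q_5 = 0.80 × 0.82 × 5.7 = 3.739 m³/s
w_6 = (20.7 − 13.1)/2 = 3.8 m; q_6 = 0.57 × 0.29 × 3.8 = 0.6281 m³/s
Q = Σ qᵢ = 9.478 m³/s

9.48 m³/s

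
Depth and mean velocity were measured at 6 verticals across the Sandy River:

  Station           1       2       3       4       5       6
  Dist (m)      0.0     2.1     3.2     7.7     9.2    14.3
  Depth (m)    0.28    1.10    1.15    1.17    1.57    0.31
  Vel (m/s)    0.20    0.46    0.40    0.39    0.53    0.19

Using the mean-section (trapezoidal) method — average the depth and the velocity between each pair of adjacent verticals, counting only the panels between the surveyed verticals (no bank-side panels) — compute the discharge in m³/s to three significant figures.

5.74 m³/s

Panel 1-2: Δb = 2.1 m, d̄ = (0.28+1.10)/2 = 0.69, v̄ = (0.20+0.46)/2 = 0.33 → q = 2.1×0.69×0.33 = 0.4782 m³/s
Panel 2-3: Δb = 1.1 m, d̄ = (1.10+1.15)/2 = 1.125, v̄ = (0.46+0.40)/2 = 0.43 → q = 1.1×1.125×0.43 = 0.5321 m³/s
Panel 3-4: Δb = 4.5 m, d̄ = (1.15+1.17)/2 = 1.16, v̄ = (0.40+0.39)/2 = 0.395 → q = 4.5×1.16×0.395 = 2.062 m³/s
Panel 4-5: Δb = 1.5 m, d̄ = (1.17+1.57)/2 = 1.37, v̄ = (0.39+0.53)/2 = 0.46 → q = 1.5×1.37×0.46 = 0.9453 m³/s
Panel 5-6: Δb = 5.1 m, d̄ = (1.57+0.31)/2 = 0.94, v̄ = (0.53+0.19)/2 = 0.36 → q = 5.1×0.94×0.36 = 1.726 m³/s
Q = Σ q = 5.743 m³/s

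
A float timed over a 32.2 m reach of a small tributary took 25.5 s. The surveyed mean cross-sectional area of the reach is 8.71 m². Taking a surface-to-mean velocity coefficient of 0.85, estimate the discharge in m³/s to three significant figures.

v_surface = L / t̄ = 32.2 / 25.5 = 1.263 m/s
v_mean = 0.85 × 1.263 = 1.073 m/s
Q = A × v_mean = 8.71 × 1.073 = 9.349 m³/s

9.35 m³/s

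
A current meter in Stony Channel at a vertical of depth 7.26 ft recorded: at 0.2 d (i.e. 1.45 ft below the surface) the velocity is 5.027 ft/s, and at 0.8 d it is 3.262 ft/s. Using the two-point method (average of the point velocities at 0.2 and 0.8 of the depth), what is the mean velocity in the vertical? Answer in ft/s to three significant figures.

4.14 ft/s

v̄ = (5.027 + 3.262) / 2 = 4.145 ft/s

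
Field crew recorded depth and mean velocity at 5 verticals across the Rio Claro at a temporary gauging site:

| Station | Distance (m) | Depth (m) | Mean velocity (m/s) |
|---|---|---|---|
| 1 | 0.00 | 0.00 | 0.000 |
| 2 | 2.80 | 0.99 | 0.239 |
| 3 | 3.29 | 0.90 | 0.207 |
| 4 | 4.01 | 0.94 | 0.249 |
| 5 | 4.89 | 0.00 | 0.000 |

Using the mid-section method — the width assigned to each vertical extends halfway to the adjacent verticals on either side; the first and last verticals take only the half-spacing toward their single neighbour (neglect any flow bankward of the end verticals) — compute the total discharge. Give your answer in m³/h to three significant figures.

2480 m³/h

w_2 = (3.29 − 0.00)/2 = 1.645 m; q_2 = 0.239 × 0.99 × 1.645 = 0.3892 m³/s
w_3 = (4.01 − 2.80)/2 = 0.605 m; q_3 = 0.207 × 0.90 × 0.605 = 0.1127 m³/s
w_4 = (4.89 − 3.29)/2 = 0.8 m; q_4 = 0.249 × 0.94 × 0.8 = 0.1872 m³/s
Stations 1, 5 contribute zero (depth or velocity is 0).
Q = Σ qᵢ = 0.6892 m³/s
= 0.6892 × 3600 = 2481 m³/h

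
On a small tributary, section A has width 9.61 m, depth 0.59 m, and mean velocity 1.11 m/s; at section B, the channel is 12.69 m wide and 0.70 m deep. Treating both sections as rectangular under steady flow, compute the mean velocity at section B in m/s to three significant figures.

0.708 m/s

Q = A₁V₁ = (9.61×0.59) × 1.11 = 6.294 m³/s
A₂ = 12.69 × 0.70 = 8.883 m²
V₂ = Q/A₂ = 6.294/8.883 = 0.7085 m/s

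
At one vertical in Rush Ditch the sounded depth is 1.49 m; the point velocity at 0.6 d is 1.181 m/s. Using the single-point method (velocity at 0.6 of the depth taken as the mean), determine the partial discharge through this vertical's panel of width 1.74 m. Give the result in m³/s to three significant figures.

v̄ = v₀.₆ = 1.181 m/s
q = v̄ × d × w = 1.181 × 1.49 × 1.74 = 3.062 m³/s

3.06 m³/s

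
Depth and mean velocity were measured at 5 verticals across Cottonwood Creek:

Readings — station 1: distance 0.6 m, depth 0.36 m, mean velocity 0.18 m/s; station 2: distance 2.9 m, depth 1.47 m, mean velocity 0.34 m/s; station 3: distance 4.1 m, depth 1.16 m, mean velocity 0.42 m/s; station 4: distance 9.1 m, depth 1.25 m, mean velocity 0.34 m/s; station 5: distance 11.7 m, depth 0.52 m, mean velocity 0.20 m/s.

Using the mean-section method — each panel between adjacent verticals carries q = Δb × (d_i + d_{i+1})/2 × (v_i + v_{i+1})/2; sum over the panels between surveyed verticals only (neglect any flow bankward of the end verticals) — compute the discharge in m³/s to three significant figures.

Panel 1-2: Δb = 2.3 m, d̄ = (0.36+1.47)/2 = 0.915, v̄ = (0.18+0.34)/2 = 0.26 → q = 2.3×0.915×0.26 = 0.5472 m³/s
Panel 2-3: Δb = 1.2 m, d̄ = (1.47+1.16)/2 = 1.315, v̄ = (0.34+0.42)/2 = 0.38 → q = 1.2×1.315×0.38 = 0.5996 m³/s
Panel 3-4: Δb = 5 m, d̄ = (1.16+1.25)/2 = 1.205, v̄ = (0.42+0.34)/2 = 0.38 → q = 5×1.205×0.38 = 2.290 m³/s
Panel 4-5: Δb = 2.6 m, d̄ = (1.25+0.52)/2 = 0.885, v̄ = (0.34+0.20)/2 = 0.27 → q = 2.6×0.885×0.27 = 0.6213 m³/s
Q = Σ q = 4.058 m³/s

4.06 m³/s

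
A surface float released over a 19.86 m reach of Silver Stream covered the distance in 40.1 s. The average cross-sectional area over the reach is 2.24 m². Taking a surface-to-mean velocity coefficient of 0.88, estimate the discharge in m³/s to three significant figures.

0.976 m³/s

v_surface = L / t̄ = 19.86 / 40.1 = 0.4953 m/s
v_mean = 0.88 × 0.4953 = 0.4358 m/s
Q = A × v_mean = 2.24 × 0.4358 = 0.9763 m³/s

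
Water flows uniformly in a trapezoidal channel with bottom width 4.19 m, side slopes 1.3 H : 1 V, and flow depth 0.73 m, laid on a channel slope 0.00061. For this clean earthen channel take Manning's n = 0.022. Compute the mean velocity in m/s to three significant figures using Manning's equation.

0.772 m/s

A = (b + z·y)·y = (4.19 + 1.3×0.73)×0.73 = 3.751 m²
P = b + 2y√(1+z²) = 4.19 + 2×0.73×√(1+1.3²) = 6.585 m
R = A/P = 3.751/6.585 = 0.5697 m
Q = (1/n)·A·R^(2/3)·S^(1/2) = (1/0.022) × 3.751 × 0.5697^(2/3) × 0.00061^(1/2) = 2.894 m³/s
V = Q/A = 2.894/3.751 = 0.7715 m/s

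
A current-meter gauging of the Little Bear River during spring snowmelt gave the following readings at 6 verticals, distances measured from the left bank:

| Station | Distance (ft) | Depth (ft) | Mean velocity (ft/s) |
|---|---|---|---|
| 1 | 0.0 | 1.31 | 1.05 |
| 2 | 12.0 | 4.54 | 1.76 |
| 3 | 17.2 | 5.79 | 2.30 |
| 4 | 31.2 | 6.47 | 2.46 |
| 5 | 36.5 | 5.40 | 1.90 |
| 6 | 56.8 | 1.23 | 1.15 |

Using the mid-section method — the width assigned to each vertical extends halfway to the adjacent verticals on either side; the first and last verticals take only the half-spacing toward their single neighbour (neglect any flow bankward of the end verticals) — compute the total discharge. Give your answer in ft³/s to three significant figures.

504 ft³/s

w_1 = (12.0 − 0.0)/2 = 6 ft; q_1 = 1.05 × 1.31 × 6 = 8.253 ft³/s
w_2 = (17.2 − 0.0)/2 = 8.6 ft; q_2 = 1.76 × 4.54 × 8.6 = 68.72 ft³/s
w_3 = (31.2 − 12.0)/2 = 9.6 ft; q_3 = 2.30 × 5.79 × 9.6 = 127.8 ft³/s
w_4 = (36.5 − 17.2)/2 = 9.65 ft; q_4 = 2.46 × 6.47 × 9.65 = 153.6 ft³/s
w_5 = (56.8 − 31.2)/2 = 12.8 ft; q_5 = 1.90 × 5.40 × 12.8 = 131.3 ft³/s
w_6 = (56.8 − 36.5)/2 = 10.15 ft; q_6 = 1.15 × 1.23 × 10.15 = 14.36 ft³/s
Q = Σ qᵢ = 504.1 ft³/s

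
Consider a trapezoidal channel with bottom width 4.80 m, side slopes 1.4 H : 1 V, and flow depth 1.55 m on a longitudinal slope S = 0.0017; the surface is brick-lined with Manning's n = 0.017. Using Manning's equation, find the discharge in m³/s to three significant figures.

27.3 m³/s

A = (b + z·y)·y = (4.80 + 1.4×1.55)×1.55 = 10.80 m²
P = b + 2y√(1+z²) = 4.80 + 2×1.55×√(1+1.4²) = 10.13 m
R = A/P = 10.80/10.13 = 1.066 m
Q = (1/n)·A·R^(2/3)·S^(1/2) = (1/0.017) × 10.80 × 1.066^(2/3) × 0.0017^(1/2) = 27.35 m³/s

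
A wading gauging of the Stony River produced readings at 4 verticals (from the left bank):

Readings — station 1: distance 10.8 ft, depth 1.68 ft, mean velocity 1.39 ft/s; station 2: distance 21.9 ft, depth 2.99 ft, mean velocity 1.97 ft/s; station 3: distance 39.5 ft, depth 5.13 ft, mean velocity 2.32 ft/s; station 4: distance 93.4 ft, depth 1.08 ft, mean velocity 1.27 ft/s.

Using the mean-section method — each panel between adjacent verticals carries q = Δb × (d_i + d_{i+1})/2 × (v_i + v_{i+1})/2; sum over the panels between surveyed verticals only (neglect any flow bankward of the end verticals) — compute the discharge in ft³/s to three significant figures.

Panel 1-2: Δb = 11.1 ft, d̄ = (1.68+2.99)/2 = 2.335, v̄ = (1.39+1.97)/2 = 1.68 → q = 11.1×2.335×1.68 = 43.54 ft³/s
Panel 2-3: Δb = 17.6 ft, d̄ = (2.99+5.13)/2 = 4.06, v̄ = (1.97+2.32)/2 = 2.145 → q = 17.6×4.06×2.145 = 153.3 ft³/s
Panel 3-4: Δb = 53.9 ft, d̄ = (5.13+1.08)/2 = 3.105, v̄ = (2.32+1.27)/2 = 1.795 → q = 53.9×3.105×1.795 = 300.4 ft³/s
Q = Σ q = 497.2 ft³/s

497 ft³/s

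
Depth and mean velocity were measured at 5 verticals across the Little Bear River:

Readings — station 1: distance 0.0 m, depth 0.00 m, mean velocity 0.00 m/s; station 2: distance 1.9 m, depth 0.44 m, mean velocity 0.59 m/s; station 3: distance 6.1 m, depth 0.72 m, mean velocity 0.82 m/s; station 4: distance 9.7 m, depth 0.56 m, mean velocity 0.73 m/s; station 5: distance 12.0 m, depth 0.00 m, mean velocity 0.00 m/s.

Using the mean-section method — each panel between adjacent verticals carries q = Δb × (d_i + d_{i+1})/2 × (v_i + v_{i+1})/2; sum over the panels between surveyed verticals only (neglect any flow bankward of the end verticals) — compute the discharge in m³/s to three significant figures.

3.86 m³/s

Panel 1-2: Δb = 1.9 m, d̄ = (0.00+0.44)/2 = 0.22, v̄ = (0.00+0.59)/2 = 0.295 → q = 1.9×0.22×0.295 = 0.1233 m³/s
Panel 2-3: Δb = 4.2 m, d̄ = (0.44+0.72)/2 = 0.58, v̄ = (0.59+0.82)/2 = 0.705 → q = 4.2×0.58×0.705 = 1.717 m³/s
Panel 3-4: Δb = 3.6 m, d̄ = (0.72+0.56)/2 = 0.64, v̄ = (0.82+0.73)/2 = 0.775 → q = 3.6×0.64×0.775 = 1.786 m³/s
Panel 4-5: Δb = 2.3 m, d̄ = (0.56+0.00)/2 = 0.28, v̄ = (0.73+0.00)/2 = 0.365 → q = 2.3×0.28×0.365 = 0.2351 m³/s
Q = Σ q = 3.861 m³/s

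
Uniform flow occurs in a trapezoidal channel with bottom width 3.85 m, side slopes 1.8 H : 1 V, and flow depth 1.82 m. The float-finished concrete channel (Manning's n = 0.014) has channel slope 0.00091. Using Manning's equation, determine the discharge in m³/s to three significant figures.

30.6 m³/s

A = (b + z·y)·y = (3.85 + 1.8×1.82)×1.82 = 12.97 m²
P = b + 2y√(1+z²) = 3.85 + 2×1.82×√(1+1.8²) = 11.35 m
R = A/P = 12.97/11.35 = 1.143 m
Q = (1/n)·A·R^(2/3)·S^(1/2) = (1/0.014) × 12.97 × 1.143^(2/3) × 0.00091^(1/2) = 30.55 m³/s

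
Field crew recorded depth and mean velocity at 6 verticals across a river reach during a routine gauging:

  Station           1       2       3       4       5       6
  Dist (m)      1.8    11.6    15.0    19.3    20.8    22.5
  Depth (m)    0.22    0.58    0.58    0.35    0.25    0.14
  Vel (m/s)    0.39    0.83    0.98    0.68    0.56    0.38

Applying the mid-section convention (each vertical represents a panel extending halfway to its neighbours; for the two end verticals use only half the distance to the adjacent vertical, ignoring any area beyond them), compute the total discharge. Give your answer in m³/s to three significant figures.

6.75 m³/s

w_1 = (11.6 − 1.8)/2 = 4.9 m; q_1 = 0.39 × 0.22 × 4.9 = 0.4204 m³/s
w_2 = (15.0 − 1.8)/2 = 6.6 m; q_2 = 0.83 × 0.58 × 6.6 = 3.177 m³/s
w_3 = (19.3 − 11.6)/2 = 3.85 m; q_3 = 0.98 × 0.58 × 3.85 = 2.188 m³/s
w_4 = (20.8 − 15.0)/2 = 2.9 m; q_4 = 0.68 × 0.35 × 2.9 = 0.6902 m³/s
w_5 = (22.5 − 19.3)/2 = 1.6 m; q_5 = 0.56 × 0.25 × 1.6 = 0.2240 m³/s
w_6 = (22.5 − 20.8)/2 = 0.85 m; q_6 = 0.38 × 0.14 × 0.85 = 0.04522 m³/s
Q = Σ qᵢ = 6.745 m³/s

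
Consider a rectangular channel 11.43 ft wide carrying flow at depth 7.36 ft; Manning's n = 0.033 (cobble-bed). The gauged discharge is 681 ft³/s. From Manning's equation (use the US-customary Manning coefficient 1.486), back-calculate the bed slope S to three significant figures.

0.00681

A = b·y = 11.43 × 7.36 = 84.12 ft²
P = b + 2y = 11.43 + 2×7.36 = 26.15 ft
R = A/P = 84.12/26.15 = 3.217 ft
S = (Q·n / (1.486·A·R^(2/3)))² = (681×0.033 / (1.486×84.12×2.179))² = 0.006805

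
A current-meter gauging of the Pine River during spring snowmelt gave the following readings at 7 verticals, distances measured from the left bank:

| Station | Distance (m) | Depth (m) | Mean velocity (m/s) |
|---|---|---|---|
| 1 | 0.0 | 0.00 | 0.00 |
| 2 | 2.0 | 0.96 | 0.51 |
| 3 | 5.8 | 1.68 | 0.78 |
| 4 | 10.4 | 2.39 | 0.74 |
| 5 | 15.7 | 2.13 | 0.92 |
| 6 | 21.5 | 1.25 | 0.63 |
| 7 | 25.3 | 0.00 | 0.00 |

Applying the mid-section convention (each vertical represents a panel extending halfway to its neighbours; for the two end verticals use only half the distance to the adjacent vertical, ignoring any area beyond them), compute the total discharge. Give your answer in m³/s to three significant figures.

w_2 = (5.8 − 0.0)/2 = 2.9 m; q_2 = 0.51 × 0.96 × 2.9 = 1.420 m³/s
w_3 = (10.4 − 2.0)/2 = 4.2 m; q_3 = 0.78 × 1.68 × 4.2 = 5.504 m³/s
w_4 = (15.7 − 5.8)/2 = 4.95 m; q_4 = 0.74 × 2.39 × 4.95 = 8.755 m³/s
w_5 = (21.5 − 10.4)/2 = 5.55 m; q_5 = 0.92 × 2.13 × 5.55 = 10.88 m³/s
w_6 = (25.3 − 15.7)/2 = 4.8 m; q_6 = 0.63 × 1.25 × 4.8 = 3.780 m³/s
Stations 1, 7 contribute zero (depth or velocity is 0).
Q = Σ qᵢ = 30.33 m³/s

30.3 m³/s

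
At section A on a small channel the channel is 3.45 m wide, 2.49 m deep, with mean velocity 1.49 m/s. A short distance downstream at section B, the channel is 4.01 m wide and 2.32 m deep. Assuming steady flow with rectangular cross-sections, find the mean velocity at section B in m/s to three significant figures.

1.38 m/s

Q = A₁V₁ = (3.45×2.49) × 1.49 = 12.80 m³/s
A₂ = 4.01 × 2.32 = 9.303 m²
V₂ = Q/A₂ = 12.80/9.303 = 1.376 m/s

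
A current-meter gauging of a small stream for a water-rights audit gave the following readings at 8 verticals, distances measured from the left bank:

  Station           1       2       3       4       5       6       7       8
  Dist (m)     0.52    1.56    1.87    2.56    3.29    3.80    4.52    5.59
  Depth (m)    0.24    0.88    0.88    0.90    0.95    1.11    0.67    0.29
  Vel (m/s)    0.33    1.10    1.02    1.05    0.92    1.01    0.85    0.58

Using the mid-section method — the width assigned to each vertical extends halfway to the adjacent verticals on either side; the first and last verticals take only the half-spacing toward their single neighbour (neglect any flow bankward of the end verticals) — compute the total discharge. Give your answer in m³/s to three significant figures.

w_1 = (1.56 − 0.52)/2 = 0.52 m; q_1 = 0.33 × 0.24 × 0.52 = 0.04118 m³/s
w_2 = (1.87 − 0.52)/2 = 0.675 m; q_2 = 1.10 × 0.88 × 0.675 = 0.6534 m³/s
w_3 = (2.56 − 1.56)/2 = 0.5 m; q_3 = 1.02 × 0.88 × 0.5 = 0.4488 m³/s
w_4 = (3.29 − 1.87)/2 = 0.71 m; q_4 = 1.05 × 0.90 × 0.71 = 0.6710 m³/s
w_5 = (3.80 − 2.56)/2 = 0.62 m; q_5 = 0.92 × 0.95 × 0.62 = 0.5419 m³/s
w_6 = (4.52 − 3.29)/2 = 0.615 m; q_6 = 1.01 × 1.11 × 0.615 = 0.6895 m³/s
w_7 = (5.59 − 3.80)/2 = 0.895 m; q_7 = 0.85 × 0.67 × 0.895 = 0.5097 m³/s
w_8 = (5.59 − 4.52)/2 = 0.535 m; q_8 = 0.58 × 0.29 × 0.535 = 0.08999 m³/s
Q = Σ qᵢ = 3.645 m³/s

3.65 m³/s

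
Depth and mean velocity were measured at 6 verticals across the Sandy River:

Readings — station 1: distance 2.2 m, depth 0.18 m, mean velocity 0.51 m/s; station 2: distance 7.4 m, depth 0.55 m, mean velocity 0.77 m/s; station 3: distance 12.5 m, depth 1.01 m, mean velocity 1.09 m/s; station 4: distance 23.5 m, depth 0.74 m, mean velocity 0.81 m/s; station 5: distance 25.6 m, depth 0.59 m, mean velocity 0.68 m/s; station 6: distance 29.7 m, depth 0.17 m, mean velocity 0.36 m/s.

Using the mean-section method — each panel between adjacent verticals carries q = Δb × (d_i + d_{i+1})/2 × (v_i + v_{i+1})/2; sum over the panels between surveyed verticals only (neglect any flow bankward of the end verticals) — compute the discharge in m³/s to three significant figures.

15.9 m³/s

Panel 1-2: Δb = 5.2 m, d̄ = (0.18+0.55)/2 = 0.365, v̄ = (0.51+0.77)/2 = 0.64 → q = 5.2×0.365×0.64 = 1.215 m³/s
Panel 2-3: Δb = 5.1 m, d̄ = (0.55+1.01)/2 = 0.78, v̄ = (0.77+1.09)/2 = 0.93 → q = 5.1×0.78×0.93 = 3.700 m³/s
Panel 3-4: Δb = 11 m, d̄ = (1.01+0.74)/2 = 0.875, v̄ = (1.09+0.81)/2 = 0.95 → q = 11×0.875×0.95 = 9.144 m³/s
Panel 4-5: Δb = 2.1 m, d̄ = (0.74+0.59)/2 = 0.665, v̄ = (0.81+0.68)/2 = 0.745 → q = 2.1×0.665×0.745 = 1.040 m³/s
Panel 5-6: Δb = 4.1 m, d̄ = (0.59+0.17)/2 = 0.38, v̄ = (0.68+0.36)/2 = 0.52 → q = 4.1×0.38×0.52 = 0.8102 m³/s
Q = Σ q = 15.91 m³/s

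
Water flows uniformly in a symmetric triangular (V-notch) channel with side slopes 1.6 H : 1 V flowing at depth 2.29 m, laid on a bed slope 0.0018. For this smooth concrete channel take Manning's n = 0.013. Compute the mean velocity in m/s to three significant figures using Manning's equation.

3.20 m/s

A = z·y² = 1.6×2.29² = 8.391 m²
P = 2y√(1+z²) = 2×2.29×√(1+1.6²) = 8.642 m
R = A/P = 8.391/8.642 = 0.9710 m
Q = (1/n)·A·R^(2/3)·S^(1/2) = (1/0.013) × 8.391 × 0.9710^(2/3) × 0.0018^(1/2) = 26.85 m³/s
V = Q/A = 26.85/8.391 = 3.200 m/s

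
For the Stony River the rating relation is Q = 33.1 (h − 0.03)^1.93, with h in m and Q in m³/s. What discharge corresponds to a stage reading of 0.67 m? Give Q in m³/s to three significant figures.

Q = 33.1 × (0.67 − 0.03)^1.93 = 33.1 × 0.64^1.93 = 13.99 m³/s

14.0 m³/s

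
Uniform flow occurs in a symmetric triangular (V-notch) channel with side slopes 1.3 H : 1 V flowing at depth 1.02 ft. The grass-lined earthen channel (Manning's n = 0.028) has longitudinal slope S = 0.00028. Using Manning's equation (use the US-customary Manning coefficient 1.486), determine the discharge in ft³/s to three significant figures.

0.657 ft³/s

A = z·y² = 1.3×1.02² = 1.353 ft²
P = 2y√(1+z²) = 2×1.02×√(1+1.3²) = 3.346 ft
R = A/P = 1.353/3.346 = 0.4042 ft
Q = (1.486/n)·A·R^(2/3)·S^(1/2) = (1.486/0.028) × 1.353 × 0.4042^(2/3) × 0.00028^(1/2) = 0.6567 ft³/s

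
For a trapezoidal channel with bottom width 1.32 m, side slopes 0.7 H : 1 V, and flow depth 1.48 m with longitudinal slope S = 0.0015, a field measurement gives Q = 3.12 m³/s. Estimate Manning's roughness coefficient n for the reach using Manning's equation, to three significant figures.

0.0343

A = (b + z·y)·y = (1.32 + 0.7×1.48)×1.48 = 3.487 m²
P = b + 2y√(1+z²) = 1.32 + 2×1.48×√(1+0.7²) = 4.933 m
R = A/P = 3.487/4.933 = 0.7068 m
n = (1/Q)·A·R^(2/3)·S^(1/2) = (1/3.12) × 3.487 × 0.7935 × 0.03873 = 0.03435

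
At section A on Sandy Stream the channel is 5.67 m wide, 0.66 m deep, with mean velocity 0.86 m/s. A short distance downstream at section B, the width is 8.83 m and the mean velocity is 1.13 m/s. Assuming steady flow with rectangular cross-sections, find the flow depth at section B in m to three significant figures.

Q = A₁V₁ = (5.67×0.66) × 0.86 = 3.218 m³/s
d₂ = Q/(b₂ V₂) = 3.218/(8.83×1.13) = 0.3225 m

0.323 m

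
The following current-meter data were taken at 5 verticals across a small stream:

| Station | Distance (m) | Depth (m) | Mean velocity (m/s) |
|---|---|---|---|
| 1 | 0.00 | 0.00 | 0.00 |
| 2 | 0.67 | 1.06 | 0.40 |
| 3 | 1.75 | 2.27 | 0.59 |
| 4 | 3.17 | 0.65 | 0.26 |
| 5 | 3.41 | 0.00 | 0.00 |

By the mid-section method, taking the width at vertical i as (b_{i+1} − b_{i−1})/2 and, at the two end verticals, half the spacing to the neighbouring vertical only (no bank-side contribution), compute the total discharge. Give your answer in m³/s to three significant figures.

2.19 m³/s

w_2 = (1.75 − 0.00)/2 = 0.875 m; q_2 = 0.40 × 1.06 × 0.875 = 0.3710 m³/s
w_3 = (3.17 − 0.67)/2 = 1.25 m; q_3 = 0.59 × 2.27 × 1.25 = 1.674 m³/s
w_4 = (3.41 − 1.75)/2 = 0.83 m; q_4 = 0.26 × 0.65 × 0.83 = 0.1403 m³/s
Stations 1, 5 contribute zero (depth or velocity is 0).
Q = Σ qᵢ = 2.185 m³/s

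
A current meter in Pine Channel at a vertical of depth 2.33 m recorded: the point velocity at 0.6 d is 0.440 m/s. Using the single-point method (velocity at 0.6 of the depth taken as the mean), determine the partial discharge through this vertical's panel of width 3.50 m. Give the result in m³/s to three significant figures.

3.59 m³/s

v̄ = v₀.₆ = 0.440 m/s
q = v̄ × d × w = 0.4400 × 2.33 × 3.50 = 3.588 m³/s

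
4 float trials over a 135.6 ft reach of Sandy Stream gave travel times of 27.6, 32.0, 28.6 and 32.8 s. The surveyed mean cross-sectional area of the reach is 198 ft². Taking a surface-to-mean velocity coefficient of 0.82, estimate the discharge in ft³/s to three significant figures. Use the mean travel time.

728 ft³/s

t̄ = (27.6 + 32.0 + 28.6 + 32.8) / 4 = 30.25 s
v_surface = L / t̄ = 135.6 / 30.25 = 4.483 ft/s
v_mean = 0.82 × 4.483 = 3.676 ft/s
Q = A × v_mean = 198 × 3.676 = 727.8 ft³/s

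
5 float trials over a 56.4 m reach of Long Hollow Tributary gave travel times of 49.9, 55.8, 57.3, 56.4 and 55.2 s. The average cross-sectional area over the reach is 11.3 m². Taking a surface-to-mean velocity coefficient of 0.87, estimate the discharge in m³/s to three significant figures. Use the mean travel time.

t̄ = (49.9 + 55.8 + 57.3 + 56.4 + 55.2) / 5 = 54.92 s
v_surface = L / t̄ = 56.4 / 54.92 = 1.027 m/s
v_mean = 0.87 × 1.027 = 0.8934 m/s
Q = A × v_mean = 11.3 × 0.8934 = 10.10 m³/s

10.1 m³/s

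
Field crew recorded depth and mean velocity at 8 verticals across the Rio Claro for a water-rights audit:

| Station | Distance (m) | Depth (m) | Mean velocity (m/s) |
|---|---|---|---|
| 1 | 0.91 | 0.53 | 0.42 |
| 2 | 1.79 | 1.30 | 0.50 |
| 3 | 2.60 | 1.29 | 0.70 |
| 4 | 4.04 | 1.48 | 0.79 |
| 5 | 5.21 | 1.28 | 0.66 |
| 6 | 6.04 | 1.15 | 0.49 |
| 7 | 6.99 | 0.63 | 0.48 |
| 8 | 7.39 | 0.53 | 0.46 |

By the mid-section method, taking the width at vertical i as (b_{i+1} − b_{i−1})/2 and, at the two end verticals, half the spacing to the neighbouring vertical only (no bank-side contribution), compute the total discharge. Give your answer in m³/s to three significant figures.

w_1 = (1.79 − 0.91)/2 = 0.44 m; q_1 = 0.42 × 0.53 × 0.44 = 0.09794 m³/s
w_2 = (2.60 − 0.91)/2 = 0.845 m; q_2 = 0.50 × 1.30 × 0.845 = 0.5493 m³/s
w_3 = (4.04 − 1.79)/2 = 1.125 m; q_3 = 0.70 × 1.29 × 1.125 = 1.016 m³/s
w_4 = (5.21 − 2.60)/2 = 1.305 m; q_4 = 0.79 × 1.48 × 1.305 = 1.526 m³/s
w_5 = (6.04 − 4.04)/2 = 1 m; q_5 = 0.66 × 1.28 × 1 = 0.8448 m³/s
w_6 = (6.99 − 5.21)/2 = 0.89 m; q_6 = 0.49 × 1.15 × 0.89 = 0.5015 m³/s
w_7 = (7.39 − 6.04)/2 = 0.675 m; q_7 = 0.48 × 0.63 × 0.675 = 0.2041 m³/s
w_8 = (7.39 − 6.99)/2 = 0.2 m; q_8 = 0.46 × 0.53 × 0.2 = 0.04876 m³/s
Q = Σ qᵢ = 4.788 m³/s

4.79 m³/s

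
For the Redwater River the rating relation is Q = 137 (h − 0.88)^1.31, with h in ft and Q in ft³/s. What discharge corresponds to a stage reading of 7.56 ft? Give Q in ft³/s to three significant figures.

1650 ft³/s

Q = 137 × (7.56 − 0.88)^1.31 = 137 × 6.68^1.31 = 1649 ft³/s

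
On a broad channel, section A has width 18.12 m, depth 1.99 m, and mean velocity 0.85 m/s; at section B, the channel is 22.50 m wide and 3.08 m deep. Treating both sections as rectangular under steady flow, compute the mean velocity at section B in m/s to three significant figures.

0.442 m/s

Q = A₁V₁ = (18.12×1.99) × 0.85 = 30.65 m³/s
A₂ = 22.50 × 3.08 = 69.30 m²
V₂ = Q/A₂ = 30.65/69.30 = 0.4423 m/s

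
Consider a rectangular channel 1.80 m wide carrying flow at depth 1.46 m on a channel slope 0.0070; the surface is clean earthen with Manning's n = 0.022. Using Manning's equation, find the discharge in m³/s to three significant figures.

A = b·y = 1.80 × 1.46 = 2.628 m²
P = b + 2y = 1.80 + 2×1.46 = 4.720 m
R = A/P = 2.628/4.720 = 0.5568 m
Q = (1/n)·A·R^(2/3)·S^(1/2) = (1/0.022) × 2.628 × 0.5568^(2/3) × 0.0070^(1/2) = 6.764 m³/s

6.76 m³/s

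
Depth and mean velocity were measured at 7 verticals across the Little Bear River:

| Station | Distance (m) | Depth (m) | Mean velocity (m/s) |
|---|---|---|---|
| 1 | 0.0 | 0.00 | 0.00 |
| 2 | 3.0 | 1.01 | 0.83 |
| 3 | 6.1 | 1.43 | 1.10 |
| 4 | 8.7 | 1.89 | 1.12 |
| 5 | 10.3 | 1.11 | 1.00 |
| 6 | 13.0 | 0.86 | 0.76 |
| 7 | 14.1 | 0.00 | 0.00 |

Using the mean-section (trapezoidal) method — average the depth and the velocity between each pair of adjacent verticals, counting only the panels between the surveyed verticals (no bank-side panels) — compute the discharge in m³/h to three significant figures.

Panel 1-2: Δb = 3 m, d̄ = (0.00+1.01)/2 = 0.505, v̄ = (0.00+0.83)/2 = 0.415 → q = 3×0.505×0.415 = 0.6287 m³/s
Panel 2-3: Δb = 3.1 m, d̄ = (1.01+1.43)/2 = 1.22, v̄ = (0.83+1.10)/2 = 0.965 → q = 3.1×1.22×0.965 = 3.650 m³/s
Panel 3-4: Δb = 2.6 m, d̄ = (1.43+1.89)/2 = 1.66, v̄ = (1.10+1.12)/2 = 1.11 → q = 2.6×1.66×1.11 = 4.791 m³/s
Panel 4-5: Δb = 1.6 m, d̄ = (1.89+1.11)/2 = 1.5, v̄ = (1.12+1.00)/2 = 1.06 → q = 1.6×1.5×1.06 = 2.544 m³/s
Panel 5-6: Δb = 2.7 m, d̄ = (1.11+0.86)/2 = 0.985, v̄ = (1.00+0.76)/2 = 0.88 → q = 2.7×0.985×0.88 = 2.340 m³/s
Panel 6-7: Δb = 1.1 m, d̄ = (0.86+0.00)/2 = 0.43, v̄ = (0.76+0.00)/2 = 0.38 → q = 1.1×0.43×0.38 = 0.1797 m³/s
Q = Σ q = 14.13 m³/s
= 14.13 × 3600 = 50880 m³/h

50900 m³/h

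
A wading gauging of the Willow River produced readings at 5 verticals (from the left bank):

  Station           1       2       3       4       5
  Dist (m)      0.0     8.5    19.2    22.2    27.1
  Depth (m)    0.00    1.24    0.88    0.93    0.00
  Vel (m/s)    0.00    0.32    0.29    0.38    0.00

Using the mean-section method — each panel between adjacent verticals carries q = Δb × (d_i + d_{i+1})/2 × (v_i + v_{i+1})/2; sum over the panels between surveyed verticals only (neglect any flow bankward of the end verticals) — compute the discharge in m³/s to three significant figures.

Panel 1-2: Δb = 8.5 m, d̄ = (0.00+1.24)/2 = 0.62, v̄ = (0.00+0.32)/2 = 0.16 → q = 8.5×0.62×0.16 = 0.8432 m³/s
Panel 2-3: Δb = 10.7 m, d̄ = (1.24+0.88)/2 = 1.06, v̄ = (0.32+0.29)/2 = 0.305 → q = 10.7×1.06×0.305 = 3.459 m³/s
Panel 3-4: Δb = 3 m, d̄ = (0.88+0.93)/2 = 0.905, v̄ = (0.29+0.38)/2 = 0.335 → q = 3×0.905×0.335 = 0.9095 m³/s
Panel 4-5: Δb = 4.9 m, d̄ = (0.93+0.00)/2 = 0.465, v̄ = (0.38+0.00)/2 = 0.19 → q = 4.9×0.465×0.19 = 0.4329 m³/s
Q = Σ q = 5.645 m³/s

5.64 m³/s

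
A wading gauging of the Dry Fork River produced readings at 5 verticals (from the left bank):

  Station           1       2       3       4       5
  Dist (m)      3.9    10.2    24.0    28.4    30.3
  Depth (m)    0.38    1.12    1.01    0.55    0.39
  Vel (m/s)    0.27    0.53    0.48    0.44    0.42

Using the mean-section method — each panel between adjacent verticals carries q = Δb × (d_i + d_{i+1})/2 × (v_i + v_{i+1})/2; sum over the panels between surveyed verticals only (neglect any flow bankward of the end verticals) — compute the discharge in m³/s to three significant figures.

11.3 m³/s

Panel 1-2: Δb = 6.3 m, d̄ = (0.38+1.12)/2 = 0.75, v̄ = (0.27+0.53)/2 = 0.4 → q = 6.3×0.75×0.4 = 1.890 m³/s
Panel 2-3: Δb = 13.8 m, d̄ = (1.12+1.01)/2 = 1.065, v̄ = (0.53+0.48)/2 = 0.505 → q = 13.8×1.065×0.505 = 7.422 m³/s
Panel 3-4: Δb = 4.4 m, d̄ = (1.01+0.55)/2 = 0.78, v̄ = (0.48+0.44)/2 = 0.46 → q = 4.4×0.78×0.46 = 1.579 m³/s
Panel 4-5: Δb = 1.9 m, d̄ = (0.55+0.39)/2 = 0.47, v̄ = (0.44+0.42)/2 = 0.43 → q = 1.9×0.47×0.43 = 0.3840 m³/s
Q = Σ q = 11.27 m³/s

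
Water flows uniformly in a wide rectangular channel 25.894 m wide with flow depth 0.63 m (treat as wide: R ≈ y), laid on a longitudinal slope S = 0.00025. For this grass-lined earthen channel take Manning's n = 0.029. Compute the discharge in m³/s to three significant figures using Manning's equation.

A = b·y = 25.894 × 0.63 = 16.31 m²
Wide channel: R ≈ y = 0.63 m
Q = (1/n)·A·R^(2/3)·S^(1/2) = (1/0.029) × 16.31 × 0.6300^(2/3) × 0.00025^(1/2) = 6.536 m³/s

6.54 m³/s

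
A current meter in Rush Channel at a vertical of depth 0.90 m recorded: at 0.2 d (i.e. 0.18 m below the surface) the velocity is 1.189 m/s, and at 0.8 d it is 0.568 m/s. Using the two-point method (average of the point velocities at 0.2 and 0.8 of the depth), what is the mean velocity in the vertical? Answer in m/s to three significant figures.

0.879 m/s

v̄ = (1.189 + 0.568) / 2 = 0.8785 m/s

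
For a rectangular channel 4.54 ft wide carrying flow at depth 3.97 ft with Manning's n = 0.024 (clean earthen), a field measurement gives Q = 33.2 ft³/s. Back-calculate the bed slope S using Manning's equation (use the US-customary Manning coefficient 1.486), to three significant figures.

A = b·y = 4.54 × 3.97 = 18.02 ft²
P = b + 2y = 4.54 + 2×3.97 = 12.48 ft
R = A/P = 18.02/12.48 = 1.444 ft
S = (Q·n / (1.486·A·R^(2/3)))² = (33.2×0.024 / (1.486×18.02×1.278))² = 0.0005422

0.000542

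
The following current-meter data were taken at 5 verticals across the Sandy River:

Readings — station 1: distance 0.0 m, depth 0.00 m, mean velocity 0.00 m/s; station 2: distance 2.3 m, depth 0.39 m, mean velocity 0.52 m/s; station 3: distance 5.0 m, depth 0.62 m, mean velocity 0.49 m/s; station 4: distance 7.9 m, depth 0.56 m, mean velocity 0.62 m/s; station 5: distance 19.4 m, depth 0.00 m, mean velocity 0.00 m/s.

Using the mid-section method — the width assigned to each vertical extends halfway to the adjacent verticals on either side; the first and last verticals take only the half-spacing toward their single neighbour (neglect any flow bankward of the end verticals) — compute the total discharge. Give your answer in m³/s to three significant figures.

3.86 m³/s

w_2 = (5.0 − 0.0)/2 = 2.5 m; q_2 = 0.52 × 0.39 × 2.5 = 0.5070 m³/s
w_3 = (7.9 − 2.3)/2 = 2.8 m; q_3 = 0.49 × 0.62 × 2.8 = 0.8506 m³/s
w_4 = (19.4 − 5.0)/2 = 7.2 m; q_4 = 0.62 × 0.56 × 7.2 = 2.500 m³/s
Stations 1, 5 contribute zero (depth or velocity is 0).
Q = Σ qᵢ = 3.857 m³/s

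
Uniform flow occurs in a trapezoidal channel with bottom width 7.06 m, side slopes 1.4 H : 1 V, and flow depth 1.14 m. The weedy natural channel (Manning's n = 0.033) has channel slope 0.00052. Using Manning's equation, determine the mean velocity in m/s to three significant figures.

0.643 m/s

A = (b + z·y)·y = (7.06 + 1.4×1.14)×1.14 = 9.868 m²
P = b + 2y√(1+z²) = 7.06 + 2×1.14×√(1+1.4²) = 10.98 m
R = A/P = 9.868/10.98 = 0.8985 m
Q = (1/n)·A·R^(2/3)·S^(1/2) = (1/0.033) × 9.868 × 0.8985^(2/3) × 0.00052^(1/2) = 6.349 m³/s
V = Q/A = 6.349/9.868 = 0.6434 m/s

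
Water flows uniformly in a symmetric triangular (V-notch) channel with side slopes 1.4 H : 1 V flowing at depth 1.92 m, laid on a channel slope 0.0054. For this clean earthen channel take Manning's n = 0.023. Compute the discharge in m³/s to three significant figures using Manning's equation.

A = z·y² = 1.4×1.92² = 5.161 m²
P = 2y√(1+z²) = 2×1.92×√(1+1.4²) = 6.607 m
R = A/P = 5.161/6.607 = 0.7812 m
Q = (1/n)·A·R^(2/3)·S^(1/2) = (1/0.023) × 5.161 × 0.7812^(2/3) × 0.0054^(1/2) = 13.99 m³/s

14.0 m³/s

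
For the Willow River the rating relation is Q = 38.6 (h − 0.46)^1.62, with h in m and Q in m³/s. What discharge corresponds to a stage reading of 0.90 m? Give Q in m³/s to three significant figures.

Q = 38.6 × (0.90 − 0.46)^1.62 = 38.6 × 0.44^1.62 = 10.21 m³/s

10.2 m³/s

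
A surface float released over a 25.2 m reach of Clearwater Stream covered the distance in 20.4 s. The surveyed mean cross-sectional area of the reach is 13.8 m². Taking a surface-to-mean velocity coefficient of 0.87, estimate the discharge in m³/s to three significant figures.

14.8 m³/s

v_surface = L / t̄ = 25.2 / 20.4 = 1.235 m/s
v_mean = 0.87 × 1.235 = 1.075 m/s
Q = A × v_mean = 13.8 × 1.075 = 14.83 m³/s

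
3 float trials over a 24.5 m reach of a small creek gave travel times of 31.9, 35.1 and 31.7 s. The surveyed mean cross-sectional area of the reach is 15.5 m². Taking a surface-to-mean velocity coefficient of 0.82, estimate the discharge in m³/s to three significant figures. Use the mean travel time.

9.46 m³/s

t̄ = (31.9 + 35.1 + 31.7) / 3 = 32.9 s
v_surface = L / t̄ = 24.5 / 32.9 = 0.7447 m/s
v_mean = 0.82 × 0.7447 = 0.6106 m/s
Q = A × v_mean = 15.5 × 0.6106 = 9.465 m³/s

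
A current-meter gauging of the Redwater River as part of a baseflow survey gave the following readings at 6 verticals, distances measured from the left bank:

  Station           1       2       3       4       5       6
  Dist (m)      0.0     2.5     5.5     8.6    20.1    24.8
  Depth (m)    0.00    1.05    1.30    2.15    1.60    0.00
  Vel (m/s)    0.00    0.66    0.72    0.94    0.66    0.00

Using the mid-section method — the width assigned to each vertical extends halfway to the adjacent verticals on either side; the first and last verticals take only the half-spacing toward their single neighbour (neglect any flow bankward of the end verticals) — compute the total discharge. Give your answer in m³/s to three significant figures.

w_2 = (5.5 − 0.0)/2 = 2.75 m; q_2 = 0.66 × 1.05 × 2.75 = 1.906 m³/s
w_3 = (8.6 − 2.5)/2 = 3.05 m; q_3 = 0.72 × 1.30 × 3.05 = 2.855 m³/s
w_4 = (20.1 − 5.5)/2 = 7.3 m; q_4 = 0.94 × 2.15 × 7.3 = 14.75 m³/s
w_5 = (24.8 − 8.6)/2 = 8.1 m; q_5 = 0.66 × 1.60 × 8.1 = 8.554 m³/s
Stations 1, 6 contribute zero (depth or velocity is 0).
Q = Σ qᵢ = 28.07 m³/s

28.1 m³/s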